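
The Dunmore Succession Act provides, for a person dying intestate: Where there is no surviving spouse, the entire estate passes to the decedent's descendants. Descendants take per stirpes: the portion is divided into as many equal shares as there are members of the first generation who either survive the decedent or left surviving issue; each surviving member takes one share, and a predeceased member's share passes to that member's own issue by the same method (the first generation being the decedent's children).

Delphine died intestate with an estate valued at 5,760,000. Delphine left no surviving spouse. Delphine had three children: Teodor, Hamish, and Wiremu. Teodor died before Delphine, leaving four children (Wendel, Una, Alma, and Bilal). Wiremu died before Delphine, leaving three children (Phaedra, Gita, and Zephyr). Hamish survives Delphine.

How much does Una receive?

Una receives 480,000.

The entire 5,760,000 passes to the descendants.
That amount (5,760,000) is divided into 3 shares of 1,920,000: Hamish takes 1,920,000; Teodor's 1,920,000 share passes to Teodor's issue; Wiremu's 1,920,000 share passes to Wiremu's issue.
Teodor's share (1,920,000) is divided into 4 shares of 480,000: Wendel, Una, Alma, and Bilal each take 480,000.
Wiremu's share (1,920,000) is divided into 3 shares of 640,000: Phaedra, Gita, and Zephyr each take 640,000.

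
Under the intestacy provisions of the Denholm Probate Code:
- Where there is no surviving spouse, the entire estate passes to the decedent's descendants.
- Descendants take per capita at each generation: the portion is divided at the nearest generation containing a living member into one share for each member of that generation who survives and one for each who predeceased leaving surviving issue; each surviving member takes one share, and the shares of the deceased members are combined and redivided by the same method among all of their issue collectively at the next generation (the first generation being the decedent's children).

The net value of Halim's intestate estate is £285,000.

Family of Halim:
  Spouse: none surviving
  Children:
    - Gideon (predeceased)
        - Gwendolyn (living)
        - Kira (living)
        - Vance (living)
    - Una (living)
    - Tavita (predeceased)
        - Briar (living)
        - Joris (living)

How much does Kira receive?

The entire £285,000 passes to the descendants.
That amount (£285,000) is divided at the children's generation into 3 shares of £95,000. Una takes £95,000. The 2 shares of the deceased (Gideon and Tavita) are combined into a pool of £190,000.
That pool (£190,000) is divided at the grandchildren's generation equally among Gwendolyn, Kira, Vance, Briar, and Joris: £38,000 each.

Kira receives £38,000.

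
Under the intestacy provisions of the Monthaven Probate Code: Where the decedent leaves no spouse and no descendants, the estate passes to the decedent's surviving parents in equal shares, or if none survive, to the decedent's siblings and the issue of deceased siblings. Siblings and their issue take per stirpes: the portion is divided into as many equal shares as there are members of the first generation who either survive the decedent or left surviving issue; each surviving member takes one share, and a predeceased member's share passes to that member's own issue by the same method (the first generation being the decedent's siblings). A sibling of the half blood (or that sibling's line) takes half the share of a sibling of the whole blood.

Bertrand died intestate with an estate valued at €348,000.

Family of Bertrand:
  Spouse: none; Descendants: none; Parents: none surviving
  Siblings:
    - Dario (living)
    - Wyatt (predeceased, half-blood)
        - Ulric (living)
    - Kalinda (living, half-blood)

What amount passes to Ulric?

The entire €348,000 passes to the siblings and their issue.
Counting each half-blood sibling's line as half a unit, there are 2 units in €348,000, so one unit is €174,000. Whole-blood lines (Dario) take €174,000 each; half-blood lines (Wyatt and Kalinda) take €87,000 each.
Wyatt's share (€87,000) passes entirely to Ulric.

Ulric receives €87,000.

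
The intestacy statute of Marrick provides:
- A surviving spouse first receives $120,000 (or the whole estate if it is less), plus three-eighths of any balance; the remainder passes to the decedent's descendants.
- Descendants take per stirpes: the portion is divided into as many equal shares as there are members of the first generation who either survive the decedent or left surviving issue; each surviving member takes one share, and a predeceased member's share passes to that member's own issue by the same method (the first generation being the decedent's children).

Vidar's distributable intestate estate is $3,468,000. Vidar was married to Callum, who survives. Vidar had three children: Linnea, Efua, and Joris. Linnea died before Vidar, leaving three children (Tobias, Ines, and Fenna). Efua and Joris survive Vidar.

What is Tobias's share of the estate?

Callum first takes $120,000, leaving a balance of $3,348,000. Callum then takes three-eighths of the balance ($1,255,500), for a total of $1,375,500. The remaining $2,092,500 passes to the descendants.
The descendants' portion ($2,092,500) is divided into 3 shares of $697,500: Efua and Joris each take $697,500; Linnea's $697,500 share passes to Linnea's issue.
Linnea's share ($697,500) is divided into 3 shares of $232,500: Tobias, Ines, and Fenna each take $232,500.

Tobias receives $232,500.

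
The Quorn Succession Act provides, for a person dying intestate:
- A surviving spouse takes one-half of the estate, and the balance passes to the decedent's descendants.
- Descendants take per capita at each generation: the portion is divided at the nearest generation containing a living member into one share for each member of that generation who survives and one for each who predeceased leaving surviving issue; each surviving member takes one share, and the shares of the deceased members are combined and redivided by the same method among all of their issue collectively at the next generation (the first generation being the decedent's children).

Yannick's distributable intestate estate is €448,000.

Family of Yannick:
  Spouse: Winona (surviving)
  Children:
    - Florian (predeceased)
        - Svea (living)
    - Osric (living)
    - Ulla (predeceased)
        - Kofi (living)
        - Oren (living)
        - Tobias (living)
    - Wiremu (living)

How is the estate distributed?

Winona takes one-half of €448,000 = €224,000. The remaining €224,000 passes to the descendants.
The descendants' portion (€224,000) is divided at the children's generation into 4 shares of €56,000. Osric and Wiremu each take €56,000. The 2 shares of the deceased (Florian and Ulla) are combined into a pool of €112,000.
That pool (€112,000) is divided at the grandchildren's generation equally among Svea, Kofi, Oren, and Tobias: €28,000 each.

Winona: €224,000; Svea: €28,000; Osric: €56,000; Kofi: €28,000; Oren: €28,000; Tobias: €28,000; Wiremu: €56,000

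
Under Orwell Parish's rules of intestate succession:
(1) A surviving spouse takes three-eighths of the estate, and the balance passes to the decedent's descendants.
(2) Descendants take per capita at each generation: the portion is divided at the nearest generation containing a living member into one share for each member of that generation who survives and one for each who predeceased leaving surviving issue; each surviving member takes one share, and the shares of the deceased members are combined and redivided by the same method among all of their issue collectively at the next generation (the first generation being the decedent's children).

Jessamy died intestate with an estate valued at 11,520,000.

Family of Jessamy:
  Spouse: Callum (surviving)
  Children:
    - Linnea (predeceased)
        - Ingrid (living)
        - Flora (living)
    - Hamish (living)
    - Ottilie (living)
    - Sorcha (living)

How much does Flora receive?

Callum takes three-eighths of 11,520,000 = 4,320,000. The remaining 7,200,000 passes to the descendants.
The descendants' portion (7,200,000) is divided at the children's generation into 4 shares of 1,800,000. Hamish, Ottilie, and Sorcha each take 1,800,000. The remaining share for the deceased Linnea (1,800,000) is carried to the next generation.
That pool (1,800,000) is divided at the grandchildren's generation equally among Ingrid and Flora: 900,000 each.

Flora receives 900,000.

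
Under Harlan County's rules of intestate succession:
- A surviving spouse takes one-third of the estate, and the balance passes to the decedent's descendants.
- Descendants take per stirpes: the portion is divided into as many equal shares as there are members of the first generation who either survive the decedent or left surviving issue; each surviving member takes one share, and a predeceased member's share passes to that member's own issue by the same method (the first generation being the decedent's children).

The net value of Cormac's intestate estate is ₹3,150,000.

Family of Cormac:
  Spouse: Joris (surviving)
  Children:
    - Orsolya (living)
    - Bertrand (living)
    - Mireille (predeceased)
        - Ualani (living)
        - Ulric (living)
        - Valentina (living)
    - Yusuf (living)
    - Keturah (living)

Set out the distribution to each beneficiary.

Joris: ₹1,050,000; Orsolya: ₹420,000; Bertrand: ₹420,000; Ualani: ₹140,000; Ulric: ₹140,000; Valentina: ₹140,000; Yusuf: ₹420,000; Keturah: ₹420,000

Joris takes one-third of ₹3,150,000 = ₹1,050,000. The remaining ₹2,100,000 passes to the descendants.
The descendants' portion (₹2,100,000) is divided into 5 shares of ₹420,000: Orsolya, Bertrand, Yusuf, and Keturah each take ₹420,000; Mireille's ₹420,000 share passes to Mireille's issue.
Mireille's share (₹420,000) is divided into 3 shares of ₹140,000: Ualani, Ulric, and Valentina each take ₹140,000.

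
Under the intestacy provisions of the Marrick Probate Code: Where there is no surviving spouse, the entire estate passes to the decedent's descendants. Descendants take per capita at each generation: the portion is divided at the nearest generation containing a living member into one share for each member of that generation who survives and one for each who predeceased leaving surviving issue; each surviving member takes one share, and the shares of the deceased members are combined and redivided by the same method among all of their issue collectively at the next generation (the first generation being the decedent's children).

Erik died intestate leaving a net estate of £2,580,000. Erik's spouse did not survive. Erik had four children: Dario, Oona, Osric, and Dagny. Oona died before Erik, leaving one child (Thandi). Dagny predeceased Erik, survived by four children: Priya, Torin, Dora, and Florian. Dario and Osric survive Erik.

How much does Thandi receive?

Thandi receives £258,000.

The entire £2,580,000 passes to the descendants.
That amount (£2,580,000) is divided at the children's generation into 4 shares of £645,000. Dario and Osric each take £645,000. The 2 shares of the deceased (Oona and Dagny) are combined into a pool of £1,290,000.
That pool (£1,290,000) is divided at the grandchildren's generation equally among Thandi, Priya, Torin, Dora, and Florian: £258,000 each.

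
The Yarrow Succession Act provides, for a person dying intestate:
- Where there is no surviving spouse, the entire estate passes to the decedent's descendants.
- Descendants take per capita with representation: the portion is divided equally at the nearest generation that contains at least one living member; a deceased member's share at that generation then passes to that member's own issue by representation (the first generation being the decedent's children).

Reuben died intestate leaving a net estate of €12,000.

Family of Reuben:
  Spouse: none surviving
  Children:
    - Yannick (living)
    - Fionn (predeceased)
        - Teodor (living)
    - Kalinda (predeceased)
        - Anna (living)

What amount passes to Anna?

The entire €12,000 passes to the descendants.
That amount (€12,000) is divided into 3 shares of €4,000: Yannick takes €4,000; Fionn's €4,000 share passes to Fionn's issue; Kalinda's €4,000 share passes to Kalinda's issue.
Fionn's share (€4,000) passes entirely to Teodor.
Kalinda's share (€4,000) passes entirely to Anna.

Anna receives €4,000.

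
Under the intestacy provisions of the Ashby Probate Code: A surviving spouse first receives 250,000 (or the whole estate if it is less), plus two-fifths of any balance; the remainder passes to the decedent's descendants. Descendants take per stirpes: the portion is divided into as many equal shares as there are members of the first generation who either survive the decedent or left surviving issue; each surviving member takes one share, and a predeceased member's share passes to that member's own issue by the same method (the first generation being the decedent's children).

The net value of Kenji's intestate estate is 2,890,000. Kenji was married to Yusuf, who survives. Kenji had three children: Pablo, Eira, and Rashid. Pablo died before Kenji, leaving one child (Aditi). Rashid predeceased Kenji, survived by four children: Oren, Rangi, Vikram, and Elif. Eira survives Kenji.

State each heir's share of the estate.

Yusuf: 1,306,000; Aditi: 528,000; Eira: 528,000; Oren: 132,000; Rangi: 132,000; Vikram: 132,000; Elif: 132,000

Yusuf first takes 250,000, leaving a balance of 2,640,000. Yusuf then takes two-fifths of the balance (1,056,000), for a total of 1,306,000. The remaining 1,584,000 passes to the descendants.
The descendants' portion (1,584,000) is divided into 3 shares of 528,000: Eira takes 528,000; Pablo's 528,000 share passes to Pablo's issue; Rashid's 528,000 share passes to Rashid's issue.
Pablo's share (528,000) passes entirely to Aditi.
Rashid's share (528,000) is divided into 4 shares of 132,000: Oren, Rangi, Vikram, and Elif each take 132,000.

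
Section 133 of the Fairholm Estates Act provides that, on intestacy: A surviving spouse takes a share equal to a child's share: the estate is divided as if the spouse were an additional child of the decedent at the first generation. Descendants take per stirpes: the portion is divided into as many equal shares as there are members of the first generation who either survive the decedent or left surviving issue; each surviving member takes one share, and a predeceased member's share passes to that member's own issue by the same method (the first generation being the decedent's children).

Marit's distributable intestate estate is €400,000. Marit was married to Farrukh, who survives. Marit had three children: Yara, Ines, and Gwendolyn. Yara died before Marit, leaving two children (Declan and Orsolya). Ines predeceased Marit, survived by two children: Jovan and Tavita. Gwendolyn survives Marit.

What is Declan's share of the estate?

Declan receives €50,000.

The spouse counts as an additional share at the children's level, so there are 4 primary shares of €100,000. Farrukh takes one such share (€100,000).
The children's combined portion (€300,000) is divided into 3 shares of €100,000: Gwendolyn takes €100,000; Yara's €100,000 share passes to Yara's issue; Ines's €100,000 share passes to Ines's issue.
Yara's share (€100,000) is divided into 2 shares of €50,000: Declan and Orsolya each take €50,000.
Ines's share (€100,000) is divided into 2 shares of €50,000: Jovan and Tavita each take €50,000.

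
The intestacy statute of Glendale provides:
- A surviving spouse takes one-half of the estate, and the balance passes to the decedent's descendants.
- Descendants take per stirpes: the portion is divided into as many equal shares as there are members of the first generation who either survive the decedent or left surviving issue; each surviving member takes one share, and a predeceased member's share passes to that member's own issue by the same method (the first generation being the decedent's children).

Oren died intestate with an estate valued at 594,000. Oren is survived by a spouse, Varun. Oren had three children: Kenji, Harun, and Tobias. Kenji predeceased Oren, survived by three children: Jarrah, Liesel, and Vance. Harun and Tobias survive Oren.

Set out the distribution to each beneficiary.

Varun: 297,000; Jarrah: 33,000; Liesel: 33,000; Vance: 33,000; Harun: 99,000; Tobias: 99,000

Varun takes one-half of 594,000 = 297,000. The remaining 297,000 passes to the descendants.
The descendants' portion (297,000) is divided into 3 shares of 99,000: Harun and Tobias each take 99,000; Kenji's 99,000 share passes to Kenji's issue.
Kenji's share (99,000) is divided into 3 shares of 33,000: Jarrah, Liesel, and Vance each take 33,000.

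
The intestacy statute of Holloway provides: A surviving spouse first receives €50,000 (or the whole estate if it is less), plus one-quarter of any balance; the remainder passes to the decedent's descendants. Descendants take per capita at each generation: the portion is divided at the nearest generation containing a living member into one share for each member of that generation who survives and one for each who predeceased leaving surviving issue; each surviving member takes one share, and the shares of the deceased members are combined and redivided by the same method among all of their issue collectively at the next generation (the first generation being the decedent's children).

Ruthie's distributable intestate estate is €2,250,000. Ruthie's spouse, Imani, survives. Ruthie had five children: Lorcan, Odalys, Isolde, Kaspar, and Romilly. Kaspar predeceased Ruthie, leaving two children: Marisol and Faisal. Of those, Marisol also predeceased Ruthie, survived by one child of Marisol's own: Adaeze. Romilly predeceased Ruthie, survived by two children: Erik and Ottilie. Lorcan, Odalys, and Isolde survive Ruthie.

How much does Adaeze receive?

Adaeze receives €165,000.

Imani first takes €50,000, leaving a balance of €2,200,000. Imani then takes one-quarter of the balance (€550,000), for a total of €600,000. The remaining €1,650,000 passes to the descendants.
The descendants' portion (€1,650,000) is divided at the children's generation into 5 shares of €330,000. Lorcan, Odalys, and Isolde each take €330,000. The 2 shares of the deceased (Kaspar and Romilly) are combined into a pool of €660,000.
That pool (€660,000) is divided at the grandchildren's generation into 4 shares of €165,000. Faisal, Erik, and Ottilie each take €165,000. The remaining share for the deceased Marisol (€165,000) is carried to the next generation.
That pool (€165,000) passes entirely to Adaeze, the sole taker at the great-grandchildren's generation.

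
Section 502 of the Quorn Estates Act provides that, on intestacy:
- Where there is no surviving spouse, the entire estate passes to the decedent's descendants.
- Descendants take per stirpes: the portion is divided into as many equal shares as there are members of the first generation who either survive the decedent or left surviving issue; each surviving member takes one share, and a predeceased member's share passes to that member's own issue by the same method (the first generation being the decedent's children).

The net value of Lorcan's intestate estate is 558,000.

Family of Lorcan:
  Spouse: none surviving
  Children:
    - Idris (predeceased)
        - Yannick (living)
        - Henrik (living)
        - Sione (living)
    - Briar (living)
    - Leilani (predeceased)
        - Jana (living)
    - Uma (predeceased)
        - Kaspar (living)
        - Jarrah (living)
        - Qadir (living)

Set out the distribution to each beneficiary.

The entire 558,000 passes to the descendants.
That amount (558,000) is divided into 4 shares of 139,500: Briar takes 139,500; Idris's 139,500 share passes to Idris's issue; Leilani's 139,500 share passes to Leilani's issue; Uma's 139,500 share passes to Uma's issue.
Idris's share (139,500) is divided into 3 shares of 46,500: Yannick, Henrik, and Sione each take 46,500.
Leilani's share (139,500) passes entirely to Jana.
Uma's share (139,500) is divided into 3 shares of 46,500: Kaspar, Jarrah, and Qadir each take 46,500.

Yannick: 46,500; Henrik: 46,500; Sione: 46,500; Briar: 139,500; Jana: 139,500; Kaspar: 46,500; Jarrah: 46,500; Qadir: 46,500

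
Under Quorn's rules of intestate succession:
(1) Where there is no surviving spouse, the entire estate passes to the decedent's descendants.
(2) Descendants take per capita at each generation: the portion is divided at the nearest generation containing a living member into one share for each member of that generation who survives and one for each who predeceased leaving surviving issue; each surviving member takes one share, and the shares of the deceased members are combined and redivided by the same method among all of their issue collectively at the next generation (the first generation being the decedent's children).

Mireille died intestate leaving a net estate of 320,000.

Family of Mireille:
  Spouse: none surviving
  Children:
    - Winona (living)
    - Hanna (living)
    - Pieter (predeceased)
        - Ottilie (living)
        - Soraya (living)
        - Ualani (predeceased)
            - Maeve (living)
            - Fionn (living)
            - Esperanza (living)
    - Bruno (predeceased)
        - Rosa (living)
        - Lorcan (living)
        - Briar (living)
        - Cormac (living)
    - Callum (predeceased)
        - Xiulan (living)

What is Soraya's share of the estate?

The entire 320,000 passes to the descendants.
That amount (320,000) is divided at the children's generation into 5 shares of 64,000. Winona and Hanna each take 64,000. The 3 shares of the deceased (Pieter, Bruno, and Callum) are combined into a pool of 192,000.
That pool (192,000) is divided at the grandchildren's generation into 8 shares of 24,000. Ottilie, Soraya, Rosa, Lorcan, Briar, Cormac, and Xiulan each take 24,000. The remaining share for the deceased Ualani (24,000) is carried to the next generation.
That pool (24,000) is divided at the great-grandchildren's generation equally among Maeve, Fionn, and Esperanza: 8,000 each.

Soraya receives 24,000.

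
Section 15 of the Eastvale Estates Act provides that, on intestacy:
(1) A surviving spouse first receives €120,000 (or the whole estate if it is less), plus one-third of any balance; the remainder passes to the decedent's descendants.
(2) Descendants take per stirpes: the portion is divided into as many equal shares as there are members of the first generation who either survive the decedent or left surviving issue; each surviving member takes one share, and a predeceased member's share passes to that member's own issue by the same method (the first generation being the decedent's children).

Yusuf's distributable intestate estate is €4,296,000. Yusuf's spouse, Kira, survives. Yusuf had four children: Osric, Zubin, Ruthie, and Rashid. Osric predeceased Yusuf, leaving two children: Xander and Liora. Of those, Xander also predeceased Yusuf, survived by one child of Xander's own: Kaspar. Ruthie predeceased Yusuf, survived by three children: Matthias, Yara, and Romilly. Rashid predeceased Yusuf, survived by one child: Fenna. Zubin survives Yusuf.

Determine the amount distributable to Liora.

Liora receives €348,000.

Kira first takes €120,000, leaving a balance of €4,176,000. Kira then takes one-third of the balance (€1,392,000), for a total of €1,512,000. The remaining €2,784,000 passes to the descendants.
The descendants' portion (€2,784,000) is divided into 4 shares of €696,000: Zubin takes €696,000; Osric's €696,000 share passes to Osric's issue; Ruthie's €696,000 share passes to Ruthie's issue; Rashid's €696,000 share passes to Rashid's issue.
Osric's share (€696,000) is divided into 2 shares of €348,000: Liora takes €348,000; Xander's €348,000 share passes to Xander's issue.
Xander's share (€348,000) passes entirely to Kaspar.
Ruthie's share (€696,000) is divided into 3 shares of €232,000: Matthias, Yara, and Romilly each take €232,000.
Rashid's share (€696,000) passes entirely to Fenna.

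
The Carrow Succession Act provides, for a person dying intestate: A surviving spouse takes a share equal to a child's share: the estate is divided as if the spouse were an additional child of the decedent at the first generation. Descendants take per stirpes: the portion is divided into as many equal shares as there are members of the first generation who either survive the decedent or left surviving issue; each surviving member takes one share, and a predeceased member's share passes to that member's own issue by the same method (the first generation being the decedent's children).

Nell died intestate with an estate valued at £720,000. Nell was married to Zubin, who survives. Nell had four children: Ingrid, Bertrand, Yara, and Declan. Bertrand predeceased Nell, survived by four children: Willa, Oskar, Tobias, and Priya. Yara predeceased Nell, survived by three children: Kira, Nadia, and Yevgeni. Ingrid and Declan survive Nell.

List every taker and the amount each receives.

The spouse counts as an additional share at the children's level, so there are 5 primary shares of £144,000. Zubin takes one such share (£144,000).
The children's combined portion (£576,000) is divided into 4 shares of £144,000: Ingrid and Declan each take £144,000; Bertrand's £144,000 share passes to Bertrand's issue; Yara's £144,000 share passes to Yara's issue.
Bertrand's share (£144,000) is divided into 4 shares of £36,000: Willa, Oskar, Tobias, and Priya each take £36,000.
Yara's share (£144,000) is divided into 3 shares of £48,000: Kira, Nadia, and Yevgeni each take £48,000.

Zubin: £144,000; Ingrid: £144,000; Willa: £36,000; Oskar: £36,000; Tobias: £36,000; Priya: £36,000; Kira: £48,000; Nadia: £48,000; Yevgeni: £48,000; Declan: £144,000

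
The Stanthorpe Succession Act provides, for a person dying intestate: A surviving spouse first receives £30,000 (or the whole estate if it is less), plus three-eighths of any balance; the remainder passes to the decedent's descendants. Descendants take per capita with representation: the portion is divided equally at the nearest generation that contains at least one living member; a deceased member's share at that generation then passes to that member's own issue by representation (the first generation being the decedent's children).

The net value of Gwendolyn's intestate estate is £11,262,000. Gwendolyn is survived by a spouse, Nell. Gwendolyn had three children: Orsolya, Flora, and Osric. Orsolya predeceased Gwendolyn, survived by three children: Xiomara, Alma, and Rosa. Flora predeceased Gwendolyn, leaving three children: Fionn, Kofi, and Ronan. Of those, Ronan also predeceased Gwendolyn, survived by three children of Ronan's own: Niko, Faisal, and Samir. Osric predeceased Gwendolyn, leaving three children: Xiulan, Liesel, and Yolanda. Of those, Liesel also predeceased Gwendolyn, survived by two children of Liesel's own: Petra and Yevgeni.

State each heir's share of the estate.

Nell first takes £30,000, leaving a balance of £11,232,000. Nell then takes three-eighths of the balance (£4,212,000), for a total of £4,242,000. The remaining £7,020,000 passes to the descendants.
No child survives, so the initial division is made at the grandchildren's generation.
The descendants' portion (£7,020,000) is divided into 9 shares of £780,000: Xiomara, Alma, Rosa, Fionn, Kofi, Xiulan, and Yolanda each take £780,000; Ronan's £780,000 share passes to Ronan's issue; Liesel's £780,000 share passes to Liesel's issue.
Ronan's share (£780,000) is divided into 3 shares of £260,000: Niko, Faisal, and Samir each take £260,000.
Liesel's share (£780,000) is divided into 2 shares of £390,000: Petra and Yevgeni each take £390,000.

Nell: £4,242,000; Xiomara: £780,000; Alma: £780,000; Rosa: £780,000; Fionn: £780,000; Kofi: £780,000; Niko: £260,000; Faisal: £260,000; Samir: £260,000; Xiulan: £780,000; Petra: £390,000; Yevgeni: £390,000; Yolanda: £780,000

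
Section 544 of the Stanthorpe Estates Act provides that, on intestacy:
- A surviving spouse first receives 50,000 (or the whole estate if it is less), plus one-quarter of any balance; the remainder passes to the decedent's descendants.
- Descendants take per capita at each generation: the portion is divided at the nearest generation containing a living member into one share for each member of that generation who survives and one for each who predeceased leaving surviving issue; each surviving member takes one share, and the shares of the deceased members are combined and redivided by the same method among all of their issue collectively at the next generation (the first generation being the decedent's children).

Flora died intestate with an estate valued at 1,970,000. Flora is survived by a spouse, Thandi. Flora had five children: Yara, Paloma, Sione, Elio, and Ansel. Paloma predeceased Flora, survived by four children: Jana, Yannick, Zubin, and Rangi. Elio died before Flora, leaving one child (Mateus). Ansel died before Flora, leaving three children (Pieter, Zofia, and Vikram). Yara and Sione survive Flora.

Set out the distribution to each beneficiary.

Thandi first takes 50,000, leaving a balance of 1,920,000. Thandi then takes one-quarter of the balance (480,000), for a total of 530,000. The remaining 1,440,000 passes to the descendants.
The descendants' portion (1,440,000) is divided at the children's generation into 5 shares of 288,000. Yara and Sione each take 288,000. The 3 shares of the deceased (Paloma, Elio, and Ansel) are combined into a pool of 864,000.
That pool (864,000) is divided at the grandchildren's generation equally among Jana, Yannick, Zubin, Rangi, Mateus, Pieter, Zofia, and Vikram: 108,000 each.

Thandi: 530,000; Yara: 288,000; Jana: 108,000; Yannick: 108,000; Zubin: 108,000; Rangi: 108,000; Sione: 288,000; Mateus: 108,000; Pieter: 108,000; Zofia: 108,000; Vikram: 108,000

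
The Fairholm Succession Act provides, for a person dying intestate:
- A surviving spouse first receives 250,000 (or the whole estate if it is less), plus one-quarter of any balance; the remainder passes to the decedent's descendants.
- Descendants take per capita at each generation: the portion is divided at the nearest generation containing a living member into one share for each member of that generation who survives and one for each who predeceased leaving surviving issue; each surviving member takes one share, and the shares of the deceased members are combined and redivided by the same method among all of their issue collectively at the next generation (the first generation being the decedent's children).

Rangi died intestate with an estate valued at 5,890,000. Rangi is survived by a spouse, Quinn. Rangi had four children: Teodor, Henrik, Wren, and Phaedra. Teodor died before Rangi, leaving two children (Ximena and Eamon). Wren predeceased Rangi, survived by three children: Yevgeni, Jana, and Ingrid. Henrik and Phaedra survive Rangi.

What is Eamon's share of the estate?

Quinn first takes 250,000, leaving a balance of 5,640,000. Quinn then takes one-quarter of the balance (1,410,000), for a total of 1,660,000. The remaining 4,230,000 passes to the descendants.
The descendants' portion (4,230,000) is divided at the children's generation into 4 shares of 1,057,500. Henrik and Phaedra each take 1,057,500. The 2 shares of the deceased (Teodor and Wren) are combined into a pool of 2,115,000.
That pool (2,115,000) is divided at the grandchildren's generation equally among Ximena, Eamon, Yevgeni, Jana, and Ingrid: 423,000 each.

Eamon receives 423,000.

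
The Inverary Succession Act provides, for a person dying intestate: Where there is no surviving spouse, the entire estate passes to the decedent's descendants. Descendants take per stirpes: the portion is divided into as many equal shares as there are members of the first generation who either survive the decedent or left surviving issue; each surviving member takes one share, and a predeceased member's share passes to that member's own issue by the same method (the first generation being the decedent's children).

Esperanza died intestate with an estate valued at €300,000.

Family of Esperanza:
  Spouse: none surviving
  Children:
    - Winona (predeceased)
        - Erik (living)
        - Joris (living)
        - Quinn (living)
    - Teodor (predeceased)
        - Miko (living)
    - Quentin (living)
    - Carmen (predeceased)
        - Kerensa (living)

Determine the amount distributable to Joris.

The entire €300,000 passes to the descendants.
That amount (€300,000) is divided into 4 shares of €75,000: Quentin takes €75,000; Winona's €75,000 share passes to Winona's issue; Teodor's €75,000 share passes to Teodor's issue; Carmen's €75,000 share passes to Carmen's issue.
Winona's share (€75,000) is divided into 3 shares of €25,000: Erik, Joris, and Quinn each take €25,000.
Teodor's share (€75,000) passes entirely to Miko.
Carmen's share (€75,000) passes entirely to Kerensa.

Joris receives €25,000.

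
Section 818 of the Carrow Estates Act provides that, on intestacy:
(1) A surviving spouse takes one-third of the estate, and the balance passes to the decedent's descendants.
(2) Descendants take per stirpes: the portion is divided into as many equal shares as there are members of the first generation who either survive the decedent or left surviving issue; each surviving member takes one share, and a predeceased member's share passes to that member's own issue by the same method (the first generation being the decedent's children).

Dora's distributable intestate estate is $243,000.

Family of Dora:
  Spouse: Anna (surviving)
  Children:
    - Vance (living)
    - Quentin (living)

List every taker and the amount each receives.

Anna takes one-third of $243,000 = $81,000. The remaining $162,000 passes to the descendants.
The descendants' portion ($162,000) is divided into 2 shares of $81,000: Vance and Quentin each take $81,000.

Anna: $81,000; Vance: $81,000; Quentin: $81,000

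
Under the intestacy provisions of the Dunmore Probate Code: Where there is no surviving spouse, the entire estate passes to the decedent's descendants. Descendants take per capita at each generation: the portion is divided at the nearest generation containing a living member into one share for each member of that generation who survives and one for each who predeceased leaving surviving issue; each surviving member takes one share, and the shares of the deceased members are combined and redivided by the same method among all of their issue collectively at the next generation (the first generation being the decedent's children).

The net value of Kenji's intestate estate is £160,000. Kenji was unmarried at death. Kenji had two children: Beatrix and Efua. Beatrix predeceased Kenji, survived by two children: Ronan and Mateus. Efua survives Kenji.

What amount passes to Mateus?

The entire £160,000 passes to the descendants.
That amount (£160,000) is divided at the children's generation into 2 shares of £80,000. Efua takes £80,000. The remaining share for the deceased Beatrix (£80,000) is carried to the next generation.
That pool (£80,000) is divided at the grandchildren's generation equally among Ronan and Mateus: £40,000 each.

Mateus receives £40,000.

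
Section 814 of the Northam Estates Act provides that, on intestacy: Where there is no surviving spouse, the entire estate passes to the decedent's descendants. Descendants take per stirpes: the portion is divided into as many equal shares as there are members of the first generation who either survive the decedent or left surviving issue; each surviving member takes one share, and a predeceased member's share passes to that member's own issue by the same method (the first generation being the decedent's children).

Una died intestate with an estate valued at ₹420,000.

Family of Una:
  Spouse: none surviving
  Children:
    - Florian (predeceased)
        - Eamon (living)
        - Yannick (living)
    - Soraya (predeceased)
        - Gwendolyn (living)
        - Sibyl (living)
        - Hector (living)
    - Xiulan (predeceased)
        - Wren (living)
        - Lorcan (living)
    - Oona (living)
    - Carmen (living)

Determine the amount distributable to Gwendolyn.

Gwendolyn receives ₹28,000.

The entire ₹420,000 passes to the descendants.
That amount (₹420,000) is divided into 5 shares of ₹84,000: Oona and Carmen each take ₹84,000; Florian's ₹84,000 share passes to Florian's issue; Soraya's ₹84,000 share passes to Soraya's issue; Xiulan's ₹84,000 share passes to Xiulan's issue.
Florian's share (₹84,000) is divided into 2 shares of ₹42,000: Eamon and Yannick each take ₹42,000.
Soraya's share (₹84,000) is divided into 3 shares of ₹28,000: Gwendolyn, Sibyl, and Hector each take ₹28,000.
Xiulan's share (₹84,000) is divided into 2 shares of ₹42,000: Wren and Lorcan each take ₹42,000.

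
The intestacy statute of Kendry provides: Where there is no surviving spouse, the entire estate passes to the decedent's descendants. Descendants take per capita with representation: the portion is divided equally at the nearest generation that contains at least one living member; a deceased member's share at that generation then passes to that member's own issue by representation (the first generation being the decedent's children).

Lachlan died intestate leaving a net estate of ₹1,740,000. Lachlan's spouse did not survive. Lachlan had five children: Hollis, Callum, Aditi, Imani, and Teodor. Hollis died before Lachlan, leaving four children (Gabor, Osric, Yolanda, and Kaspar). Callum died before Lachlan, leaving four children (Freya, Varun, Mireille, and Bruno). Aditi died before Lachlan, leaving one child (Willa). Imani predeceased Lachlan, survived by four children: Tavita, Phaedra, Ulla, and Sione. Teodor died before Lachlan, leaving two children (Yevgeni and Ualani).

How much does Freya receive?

The entire ₹1,740,000 passes to the descendants.
No child survives, so the initial division is made at the grandchildren's generation.
That amount (₹1,740,000) is divided into 15 shares of ₹116,000: Gabor, Osric, Yolanda, Kaspar, Freya, Varun, Mireille, Bruno, Willa, Tavita, Phaedra, Ulla, Sione, Yevgeni, and Ualani each take ₹116,000.

Freya receives ₹116,000.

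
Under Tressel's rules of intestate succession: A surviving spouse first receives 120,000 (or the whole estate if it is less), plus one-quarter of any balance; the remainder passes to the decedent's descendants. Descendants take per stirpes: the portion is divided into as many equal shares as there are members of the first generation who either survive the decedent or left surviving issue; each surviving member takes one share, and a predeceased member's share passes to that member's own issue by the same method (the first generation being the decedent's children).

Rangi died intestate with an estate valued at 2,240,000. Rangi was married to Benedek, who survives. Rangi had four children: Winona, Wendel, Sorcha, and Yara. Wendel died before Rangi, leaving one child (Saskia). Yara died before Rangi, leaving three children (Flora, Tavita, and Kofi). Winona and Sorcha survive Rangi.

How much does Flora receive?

Benedek first takes 120,000, leaving a balance of 2,120,000. Benedek then takes one-quarter of the balance (530,000), for a total of 650,000. The remaining 1,590,000 passes to the descendants.
The descendants' portion (1,590,000) is divided into 4 shares of 397,500: Winona and Sorcha each take 397,500; Wendel's 397,500 share passes to Wendel's issue; Yara's 397,500 share passes to Yara's issue.
Wendel's share (397,500) passes entirely to Saskia.
Yara's share (397,500) is divided into 3 shares of 132,500: Flora, Tavita, and Kofi each take 132,500.

Flora receives 132,500.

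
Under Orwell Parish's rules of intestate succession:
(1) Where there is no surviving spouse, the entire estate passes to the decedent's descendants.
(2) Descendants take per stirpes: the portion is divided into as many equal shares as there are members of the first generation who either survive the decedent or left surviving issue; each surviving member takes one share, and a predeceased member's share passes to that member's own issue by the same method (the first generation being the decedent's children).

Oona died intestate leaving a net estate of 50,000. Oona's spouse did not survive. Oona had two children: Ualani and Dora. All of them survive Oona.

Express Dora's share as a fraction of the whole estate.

The entire 50,000 passes to the descendants.
That amount (50,000) is divided into 2 shares of 25,000: Ualani and Dora each take 25,000.

Dora receives 1/2 of the estate.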